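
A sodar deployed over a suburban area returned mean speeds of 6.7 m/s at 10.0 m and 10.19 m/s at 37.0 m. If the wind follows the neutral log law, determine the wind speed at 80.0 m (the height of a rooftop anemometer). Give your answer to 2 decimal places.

Log law: V ∝ ln(z/z₀). From the pair, with r = V₁/V₂ = 0.65751,
ln z₀ = (ln z₁ − r·ln z₂)/(1 − r) = (2.3026 − 0.65751×3.6109)/0.34249 = -0.2091 → z₀ = 0.8113 m
V₃ = V₁ · ln(z₃/z₀)/ln(z₁/z₀) = 6.7 × 4.5911/2.5117 = 12.2469 m/s

12.25 m/s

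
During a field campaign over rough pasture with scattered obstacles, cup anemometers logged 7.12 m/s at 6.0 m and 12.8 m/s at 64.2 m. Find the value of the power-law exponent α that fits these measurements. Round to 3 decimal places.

α ≈ 0.247

Power law: V₂/V₁ = (z₂/z₁)^α ⇒ α = ln(V₂/V₁) / ln(z₂/z₁)
α = ln(12.8/7.12) / ln(64.2/6.0) = ln(1.7978) / ln(10.7000)
  = 0.58654 / 2.37024 = 0.24746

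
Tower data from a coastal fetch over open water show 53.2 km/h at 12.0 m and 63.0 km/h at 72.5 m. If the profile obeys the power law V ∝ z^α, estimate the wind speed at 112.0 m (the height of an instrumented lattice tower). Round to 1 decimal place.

First find α: α = ln(V₂/V₁)/ln(z₂/z₁) = ln(63.0/53.2)/ln(72.5/12.0) = 0.16908/1.79868 = 0.0940
Extrapolate from 72.5 m to 112.0 m: V₃ = 63.0 × (112.0/72.5)^0.0940 = 63.0 × 1.0417 = 65.6289 km/h

65.6 km/h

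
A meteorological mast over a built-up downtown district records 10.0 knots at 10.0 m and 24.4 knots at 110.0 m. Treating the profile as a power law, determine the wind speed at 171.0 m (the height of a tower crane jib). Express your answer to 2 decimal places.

First find α: α = ln(V₂/V₁)/ln(z₂/z₁) = ln(24.4/10.0)/ln(110.0/10.0) = 0.89200/2.39790 = 0.3720
Extrapolate from 110.0 m to 171.0 m: V₃ = 24.4 × (171.0/110.0)^0.3720 = 24.4 × 1.1784 = 28.7518 knots

28.75 knots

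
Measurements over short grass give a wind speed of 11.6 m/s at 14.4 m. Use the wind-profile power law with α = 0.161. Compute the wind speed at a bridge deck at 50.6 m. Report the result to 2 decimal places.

14.20 m/s

Power-law profile: V₂ = V₁ · (z₂/z₁)^α
V₂ = 11.6 × (50.6/14.4)^0.161 = 11.6 × (3.5139)^0.161
    = 11.6 × 1.2243 = 14.2014 m/s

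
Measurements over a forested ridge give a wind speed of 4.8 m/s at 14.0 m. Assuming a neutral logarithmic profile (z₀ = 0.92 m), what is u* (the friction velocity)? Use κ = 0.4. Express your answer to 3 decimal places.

u* ≈ 0.705 m/s

Log law: V(z) = (u*/κ) · ln(z/z₀) ⇒ u* = κ · V / ln(z/z₀)
u* = 0.4 × 4.8 / ln(14.0/0.92) = 0.4 × 4.8 / 2.7224
   = 1.9200 / 2.7224 = 0.7052 m/s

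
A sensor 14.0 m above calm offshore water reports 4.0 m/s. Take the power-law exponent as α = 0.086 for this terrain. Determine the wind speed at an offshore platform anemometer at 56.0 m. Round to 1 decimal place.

4.5 m/s

Power-law profile: V₂ = V₁ · (z₂/z₁)^α
V₂ = 4.0 × (56.0/14.0)^0.086 = 4.0 × (4.0000)^0.086
    = 4.0 × 1.1266 = 4.5065 m/s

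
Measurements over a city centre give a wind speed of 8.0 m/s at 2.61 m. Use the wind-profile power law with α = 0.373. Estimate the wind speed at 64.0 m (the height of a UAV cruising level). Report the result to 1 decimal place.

Power-law profile: V₂ = V₁ · (z₂/z₁)^α
V₂ = 8.0 × (64.0/2.61)^0.373 = 8.0 × (24.5211)^0.373
    = 8.0 × 3.2984 = 26.3869 m/s

26.4 m/s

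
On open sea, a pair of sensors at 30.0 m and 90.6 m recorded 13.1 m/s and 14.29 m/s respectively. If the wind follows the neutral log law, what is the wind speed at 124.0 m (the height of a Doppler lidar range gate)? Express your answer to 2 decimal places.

Log law: V ∝ ln(z/z₀). From the pair, with r = V₁/V₂ = 0.91672,
ln z₀ = (ln z₁ − r·ln z₂)/(1 − r) = (3.4012 − 0.91672×4.5065)/0.08328 = -8.7659 → z₀ = 0.0001560 m
V₃ = V₁ · ln(z₃/z₀)/ln(z₁/z₀) = 13.1 × 13.5862/12.1671 = 14.6279 m/s

14.63 m/s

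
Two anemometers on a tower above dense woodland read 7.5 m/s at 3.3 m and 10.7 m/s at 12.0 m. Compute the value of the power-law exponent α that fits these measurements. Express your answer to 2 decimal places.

Power law: V₂/V₁ = (z₂/z₁)^α ⇒ α = ln(V₂/V₁) / ln(z₂/z₁)
α = ln(10.7/7.5) / ln(12.0/3.3) = ln(1.4267) / ln(3.6364)
  = 0.35534 / 1.29098 = 0.27525

α ≈ 0.28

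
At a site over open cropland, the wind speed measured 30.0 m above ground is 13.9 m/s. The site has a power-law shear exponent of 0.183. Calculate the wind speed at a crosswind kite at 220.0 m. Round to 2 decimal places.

20.02 m/s

Power-law profile: V₂ = V₁ · (z₂/z₁)^α
V₂ = 13.9 × (220.0/30.0)^0.183 = 13.9 × (7.3333)^0.183
    = 13.9 × 1.4400 = 20.0154 m/s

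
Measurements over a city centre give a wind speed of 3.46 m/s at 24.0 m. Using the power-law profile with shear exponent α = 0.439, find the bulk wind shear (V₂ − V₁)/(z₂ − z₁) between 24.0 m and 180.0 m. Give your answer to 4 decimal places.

0.0315 m/s/m

Power law: V₂ = V₁ · (z₂/z₁)^α = 3.46 × (7.5000)^0.439 = 8.3797 m/s
ΔV/Δz = (8.3797 − 3.46)/(180.0 − 24.0) = 4.9197/156.0000 = 0.03154 m/s/m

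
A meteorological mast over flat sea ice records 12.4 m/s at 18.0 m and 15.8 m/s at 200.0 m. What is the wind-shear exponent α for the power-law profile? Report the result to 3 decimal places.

α ≈ 0.101

Power law: V₂/V₁ = (z₂/z₁)^α ⇒ α = ln(V₂/V₁) / ln(z₂/z₁)
α = ln(15.8/12.4) / ln(200.0/18.0) = ln(1.2742) / ln(11.1111)
  = 0.24231 / 2.40795 = 0.10063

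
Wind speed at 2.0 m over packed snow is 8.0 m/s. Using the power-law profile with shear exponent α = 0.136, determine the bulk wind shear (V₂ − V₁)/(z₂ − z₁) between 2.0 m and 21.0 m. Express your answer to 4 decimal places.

Power law: V₂ = V₁ · (z₂/z₁)^α = 8.0 × (10.5000)^0.136 = 11.0147 m/s
ΔV/Δz = (11.0147 − 8.0)/(21.0 − 2.0) = 3.0147/19.0000 = 0.15867 m/s/m

0.1587 m/s/m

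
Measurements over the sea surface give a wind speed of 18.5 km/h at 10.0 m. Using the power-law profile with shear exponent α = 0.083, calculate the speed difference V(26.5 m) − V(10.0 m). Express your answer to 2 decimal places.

1.56 km/h

Power law: V₂ = V₁ · (z₂/z₁)^α = 18.5 × (2.6500)^0.083 = 20.0586 km/h
ΔV = 20.0586 − 18.5 = 1.5586 km/h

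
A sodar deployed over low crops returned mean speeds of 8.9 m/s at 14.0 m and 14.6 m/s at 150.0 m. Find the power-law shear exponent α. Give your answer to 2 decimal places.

Power law: V₂/V₁ = (z₂/z₁)^α ⇒ α = ln(V₂/V₁) / ln(z₂/z₁)
α = ln(14.6/8.9) / ln(150.0/14.0) = ln(1.6404) / ln(10.7143)
  = 0.49497 / 2.37158 = 0.20871

α ≈ 0.21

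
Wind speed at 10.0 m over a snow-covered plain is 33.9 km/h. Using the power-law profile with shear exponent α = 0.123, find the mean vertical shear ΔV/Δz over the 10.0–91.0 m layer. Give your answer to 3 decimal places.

0.131 km/h/m

Power law: V₂ = V₁ · (z₂/z₁)^α = 33.9 × (9.1000)^0.123 = 44.4797 km/h
ΔV/Δz = (44.4797 − 33.9)/(91.0 − 10.0) = 10.5797/81.0000 = 0.13061 km/h/m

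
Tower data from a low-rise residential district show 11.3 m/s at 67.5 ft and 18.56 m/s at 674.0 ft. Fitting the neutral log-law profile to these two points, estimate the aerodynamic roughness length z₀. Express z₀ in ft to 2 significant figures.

z₀ ≈ 1.9 ft

Log law: V(z) ∝ ln(z/z₀). With r = V₁/V₂ = 11.3/18.56 = 0.60884,
r · ln(z₂/z₀) = ln(z₁/z₀) ⇒ ln z₀ = (ln z₁ − r·ln z₂)/(1 − r)
ln z₀ = (4.21213 − 0.60884×6.51323) / 0.39116 = 0.6305
z₀ = exp(0.6305) = 1.879 ft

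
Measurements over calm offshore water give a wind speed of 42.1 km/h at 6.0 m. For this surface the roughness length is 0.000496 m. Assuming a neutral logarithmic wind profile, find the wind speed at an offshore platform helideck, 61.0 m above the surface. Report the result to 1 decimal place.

Log law: V(z) ∝ ln(z/z₀), so V₂/V₁ = ln(z₂/z₀) / ln(z₁/z₀).
ln(61.0/0.000496) = 11.7198, ln(6.0/0.000496) = 9.4007
V₂ = 42.1 × 11.7198/9.4007 = 42.1 × 1.2467 = 52.4859 km/h

52.5 km/h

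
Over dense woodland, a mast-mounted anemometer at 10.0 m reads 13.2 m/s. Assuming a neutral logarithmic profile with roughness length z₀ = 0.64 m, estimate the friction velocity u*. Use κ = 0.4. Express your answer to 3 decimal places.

Log law: V(z) = (u*/κ) · ln(z/z₀) ⇒ u* = κ · V / ln(z/z₀)
u* = 0.4 × 13.2 / ln(10.0/0.64) = 0.4 × 13.2 / 2.7489
   = 5.2800 / 2.7489 = 1.9208 m/s

u* ≈ 1.921 m/s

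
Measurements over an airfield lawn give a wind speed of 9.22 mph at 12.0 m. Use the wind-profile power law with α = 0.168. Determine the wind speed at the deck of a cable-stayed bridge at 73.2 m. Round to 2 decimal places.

Power-law profile: V₂ = V₁ · (z₂/z₁)^α
V₂ = 9.22 × (73.2/12.0)^0.168 = 9.22 × (6.1000)^0.168
    = 9.22 × 1.3550 = 12.4930 mph

12.49 mph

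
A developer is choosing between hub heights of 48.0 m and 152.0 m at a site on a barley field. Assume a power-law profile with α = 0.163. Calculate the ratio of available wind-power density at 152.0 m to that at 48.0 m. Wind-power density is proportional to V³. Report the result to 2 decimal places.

Speed ratio: V_B/V_A = (z_B/z_A)^α = (152.0/48.0)^0.163 = (3.1667)^0.163 = 1.20670
Power-density ratio: P_B/P_A = (V_B/V_A)³ = (1.20670)³ = 1.75709

1.76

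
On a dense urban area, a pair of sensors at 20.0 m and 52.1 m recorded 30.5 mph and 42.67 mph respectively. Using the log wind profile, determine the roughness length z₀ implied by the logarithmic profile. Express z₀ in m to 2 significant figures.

Log law: V(z) ∝ ln(z/z₀). With r = V₁/V₂ = 30.5/42.67 = 0.71479,
r · ln(z₂/z₀) = ln(z₁/z₀) ⇒ ln z₀ = (ln z₁ − r·ln z₂)/(1 − r)
ln z₀ = (2.99573 − 0.71479×3.95316) / 0.28521 = 0.5963
z₀ = exp(0.5963) = 1.815 m

z₀ ≈ 1.8 m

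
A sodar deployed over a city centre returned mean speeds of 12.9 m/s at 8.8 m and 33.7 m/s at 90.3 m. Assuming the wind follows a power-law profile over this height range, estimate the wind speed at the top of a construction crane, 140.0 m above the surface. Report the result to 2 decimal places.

First find α: α = ln(V₂/V₁)/ln(z₂/z₁) = ln(33.7/12.9)/ln(90.3/8.8) = 0.96027/2.32839 = 0.4124
Extrapolate from 90.3 m to 140.0 m: V₃ = 33.7 × (140.0/90.3)^0.4124 = 33.7 × 1.1982 = 40.3804 m/s

40.38 m/s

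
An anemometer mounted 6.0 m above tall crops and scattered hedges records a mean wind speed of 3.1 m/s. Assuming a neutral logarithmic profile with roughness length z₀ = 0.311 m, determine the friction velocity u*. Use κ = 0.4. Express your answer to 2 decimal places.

u* ≈ 0.42 m/s

Log law: V(z) = (u*/κ) · ln(z/z₀) ⇒ u* = κ · V / ln(z/z₀)
u* = 0.4 × 3.1 / ln(6.0/0.311) = 0.4 × 3.1 / 2.9597
   = 1.2400 / 2.9597 = 0.4190 m/s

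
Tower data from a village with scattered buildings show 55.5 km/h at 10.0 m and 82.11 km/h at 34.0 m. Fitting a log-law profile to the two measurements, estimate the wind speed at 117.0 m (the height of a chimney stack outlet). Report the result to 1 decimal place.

109.0 km/h

Log law: V ∝ ln(z/z₀). From the pair, with r = V₁/V₂ = 0.67592,
ln z₀ = (ln z₁ − r·ln z₂)/(1 − r) = (2.3026 − 0.67592×3.5264)/0.32408 = -0.2498 → z₀ = 0.7789 m
V₃ = V₁ · ln(z₃/z₀)/ln(z₁/z₀) = 55.5 × 5.0120/2.5524 = 108.9818 km/h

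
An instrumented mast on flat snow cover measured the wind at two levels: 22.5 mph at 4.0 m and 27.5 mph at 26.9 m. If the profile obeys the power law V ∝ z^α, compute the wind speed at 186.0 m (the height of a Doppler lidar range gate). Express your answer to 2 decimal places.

33.71 mph

First find α: α = ln(V₂/V₁)/ln(z₂/z₁) = ln(27.5/22.5)/ln(26.9/4.0) = 0.20067/1.90583 = 0.1053
Extrapolate from 26.9 m to 186.0 m: V₃ = 27.5 × (186.0/26.9)^0.1053 = 27.5 × 1.2258 = 33.7096 mph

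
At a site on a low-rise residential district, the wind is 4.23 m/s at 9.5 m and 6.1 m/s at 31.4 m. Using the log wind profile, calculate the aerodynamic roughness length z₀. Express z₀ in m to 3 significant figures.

z₀ ≈ 0.636 m

Log law: V(z) ∝ ln(z/z₀). With r = V₁/V₂ = 4.23/6.1 = 0.69344,
r · ln(z₂/z₀) = ln(z₁/z₀) ⇒ ln z₀ = (ln z₁ − r·ln z₂)/(1 − r)
ln z₀ = (2.25129 − 0.69344×3.44681) / 0.30656 = -0.4530
z₀ = exp(-0.4530) = 0.6357 m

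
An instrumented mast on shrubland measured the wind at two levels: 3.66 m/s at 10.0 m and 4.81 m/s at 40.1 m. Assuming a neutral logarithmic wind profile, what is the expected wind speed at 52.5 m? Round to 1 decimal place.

Log law: V ∝ ln(z/z₀). From the pair, with r = V₁/V₂ = 0.76091,
ln z₀ = (ln z₁ − r·ln z₂)/(1 − r) = (2.3026 − 0.76091×3.6914)/0.23909 = -2.1174 → z₀ = 0.1203 m
V₃ = V₁ · ln(z₃/z₀)/ln(z₁/z₀) = 3.66 × 6.0782/4.4200 = 5.0331 m/s

5.0 m/s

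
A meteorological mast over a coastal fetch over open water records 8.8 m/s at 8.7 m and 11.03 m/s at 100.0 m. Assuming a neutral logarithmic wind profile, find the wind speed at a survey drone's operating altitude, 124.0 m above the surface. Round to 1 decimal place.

11.2 m/s

Log law: V ∝ ln(z/z₀). From the pair, with r = V₁/V₂ = 0.79782,
ln z₀ = (ln z₁ − r·ln z₂)/(1 − r) = (2.1633 − 0.79782×4.6052)/0.20218 = -7.4727 → z₀ = 0.0005684 m
V₃ = V₁ · ln(z₃/z₀)/ln(z₁/z₀) = 8.8 × 12.2929/9.6360 = 11.2264 m/s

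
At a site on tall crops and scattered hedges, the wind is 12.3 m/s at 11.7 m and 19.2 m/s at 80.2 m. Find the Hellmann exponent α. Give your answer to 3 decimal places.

Power law: V₂/V₁ = (z₂/z₁)^α ⇒ α = ln(V₂/V₁) / ln(z₂/z₁)
α = ln(19.2/12.3) / ln(80.2/11.7) = ln(1.5610) / ln(6.8547)
  = 0.44531 / 1.92493 = 0.23134

α ≈ 0.231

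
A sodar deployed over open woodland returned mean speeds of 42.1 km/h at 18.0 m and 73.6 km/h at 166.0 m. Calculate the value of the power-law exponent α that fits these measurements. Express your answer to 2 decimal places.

Power law: V₂/V₁ = (z₂/z₁)^α ⇒ α = ln(V₂/V₁) / ln(z₂/z₁)
α = ln(73.6/42.1) / ln(166.0/18.0) = ln(1.7482) / ln(9.2222)
  = 0.55860 / 2.22162 = 0.25144

α ≈ 0.25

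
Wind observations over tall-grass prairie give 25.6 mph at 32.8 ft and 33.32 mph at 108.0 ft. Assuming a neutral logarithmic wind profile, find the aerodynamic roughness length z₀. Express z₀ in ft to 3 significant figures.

z₀ ≈ 0.630 ft

Log law: V(z) ∝ ln(z/z₀). With r = V₁/V₂ = 25.6/33.32 = 0.76831,
r · ln(z₂/z₀) = ln(z₁/z₀) ⇒ ln z₀ = (ln z₁ − r·ln z₂)/(1 − r)
ln z₀ = (3.49043 − 0.76831×4.68213) / 0.23169 = -0.4613
z₀ = exp(-0.4613) = 0.6304 ft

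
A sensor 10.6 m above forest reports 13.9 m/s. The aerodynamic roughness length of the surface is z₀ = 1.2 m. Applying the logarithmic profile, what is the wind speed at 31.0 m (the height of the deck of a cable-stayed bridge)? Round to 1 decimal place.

20.7 m/s

Log law: V(z) ∝ ln(z/z₀), so V₂/V₁ = ln(z₂/z₀) / ln(z₁/z₀).
ln(31.0/1.2) = 3.2517, ln(10.6/1.2) = 2.1785
V₂ = 13.9 × 3.2517/2.1785 = 13.9 × 1.4926 = 20.7471 m/s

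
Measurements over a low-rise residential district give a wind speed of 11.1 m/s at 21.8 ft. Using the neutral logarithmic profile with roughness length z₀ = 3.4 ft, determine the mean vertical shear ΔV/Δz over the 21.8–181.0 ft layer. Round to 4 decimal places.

0.0794 m/s/ft

Log law: V₂ = V₁ · ln(z₂/z₀)/ln(z₁/z₀) = 11.1 × 3.9747/1.8581 = 23.7439 m/s
ΔV/Δz = (23.7439 − 11.1)/(181.0 − 21.8) = 12.6439/159.2000 = 0.07942 m/s/ft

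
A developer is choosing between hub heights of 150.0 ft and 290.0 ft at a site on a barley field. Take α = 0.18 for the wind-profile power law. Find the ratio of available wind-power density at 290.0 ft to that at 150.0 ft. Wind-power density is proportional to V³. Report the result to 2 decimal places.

Speed ratio: V_B/V_A = (z_B/z_A)^α = (290.0/150.0)^0.18 = (1.9333)^0.18 = 1.12599
Power-density ratio: P_B/P_A = (V_B/V_A)³ = (1.12599)³ = 1.42760

1.43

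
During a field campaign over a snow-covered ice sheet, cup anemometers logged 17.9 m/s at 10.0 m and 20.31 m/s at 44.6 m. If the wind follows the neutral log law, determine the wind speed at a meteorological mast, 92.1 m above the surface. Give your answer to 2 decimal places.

Log law: V ∝ ln(z/z₀). From the pair, with r = V₁/V₂ = 0.88134,
ln z₀ = (ln z₁ − r·ln z₂)/(1 − r) = (2.3026 − 0.88134×3.7977)/0.11866 = -8.8025 → z₀ = 0.0001504 m
V₃ = V₁ · ln(z₃/z₀)/ln(z₁/z₀) = 17.9 × 13.3253/11.1050 = 21.4788 m/s

21.48 m/s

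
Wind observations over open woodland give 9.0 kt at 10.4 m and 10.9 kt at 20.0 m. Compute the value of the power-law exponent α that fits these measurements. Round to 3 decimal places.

α ≈ 0.293

Power law: V₂/V₁ = (z₂/z₁)^α ⇒ α = ln(V₂/V₁) / ln(z₂/z₁)
α = ln(10.9/9.0) / ln(20.0/10.4) = ln(1.2111) / ln(1.9231)
  = 0.19154 / 0.65393 = 0.29290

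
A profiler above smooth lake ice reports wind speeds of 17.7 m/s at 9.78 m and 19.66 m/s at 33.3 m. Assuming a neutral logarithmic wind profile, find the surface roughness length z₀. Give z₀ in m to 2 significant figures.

z₀ ≈ 0.00015 m

Log law: V(z) ∝ ln(z/z₀). With r = V₁/V₂ = 17.7/19.66 = 0.90031,
r · ln(z₂/z₀) = ln(z₁/z₀) ⇒ ln z₀ = (ln z₁ − r·ln z₂)/(1 − r)
ln z₀ = (2.28034 − 0.90031×3.50556) / 0.09969 = -8.7841
z₀ = exp(-8.7841) = 0.0001531 m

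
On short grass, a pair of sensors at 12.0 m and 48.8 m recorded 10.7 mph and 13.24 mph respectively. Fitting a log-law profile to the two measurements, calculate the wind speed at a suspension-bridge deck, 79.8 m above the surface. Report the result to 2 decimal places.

14.13 mph

Log law: V ∝ ln(z/z₀). From the pair, with r = V₁/V₂ = 0.80816,
ln z₀ = (ln z₁ − r·ln z₂)/(1 − r) = (2.4849 − 0.80816×3.8877)/0.19184 = -3.4246 → z₀ = 0.03256 m
V₃ = V₁ · ln(z₃/z₀)/ln(z₁/z₀) = 10.7 × 7.8041/5.9095 = 14.1305 mph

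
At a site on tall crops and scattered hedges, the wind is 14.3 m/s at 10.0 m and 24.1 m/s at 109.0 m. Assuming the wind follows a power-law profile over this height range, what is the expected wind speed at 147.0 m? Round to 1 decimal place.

25.7 m/s

First find α: α = ln(V₂/V₁)/ln(z₂/z₁) = ln(24.1/14.3)/ln(109.0/10.0) = 0.52195/2.38876 = 0.2185
Extrapolate from 109.0 m to 147.0 m: V₃ = 24.1 × (147.0/109.0)^0.2185 = 24.1 × 1.0675 = 25.7276 m/s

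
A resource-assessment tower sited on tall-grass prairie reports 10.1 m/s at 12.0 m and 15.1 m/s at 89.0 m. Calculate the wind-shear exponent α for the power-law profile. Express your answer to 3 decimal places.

Power law: V₂/V₁ = (z₂/z₁)^α ⇒ α = ln(V₂/V₁) / ln(z₂/z₁)
α = ln(15.1/10.1) / ln(89.0/12.0) = ln(1.4950) / ln(7.4167)
  = 0.40216 / 2.00373 = 0.20071

α ≈ 0.201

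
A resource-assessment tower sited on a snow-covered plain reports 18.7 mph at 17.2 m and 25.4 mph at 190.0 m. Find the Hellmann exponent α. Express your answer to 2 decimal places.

α ≈ 0.13

Power law: V₂/V₁ = (z₂/z₁)^α ⇒ α = ln(V₂/V₁) / ln(z₂/z₁)
α = ln(25.4/18.7) / ln(190.0/17.2) = ln(1.3583) / ln(11.0465)
  = 0.30623 / 2.40211 = 0.12748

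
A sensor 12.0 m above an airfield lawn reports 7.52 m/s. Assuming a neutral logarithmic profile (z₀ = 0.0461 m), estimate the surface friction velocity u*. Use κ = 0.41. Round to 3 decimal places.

u* ≈ 0.554 m/s

Log law: V(z) = (u*/κ) · ln(z/z₀) ⇒ u* = κ · V / ln(z/z₀)
u* = 0.41 × 7.52 / ln(12.0/0.0461) = 0.41 × 7.52 / 5.5618
   = 3.0832 / 5.5618 = 0.5543 m/s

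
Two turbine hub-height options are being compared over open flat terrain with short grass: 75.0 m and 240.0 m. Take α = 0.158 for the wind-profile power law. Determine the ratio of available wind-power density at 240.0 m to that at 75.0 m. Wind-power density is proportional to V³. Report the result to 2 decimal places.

1.74

Speed ratio: V_B/V_A = (z_B/z_A)^α = (240.0/75.0)^0.158 = (3.2000)^0.158 = 1.20175
Power-density ratio: P_B/P_A = (V_B/V_A)³ = (1.20175)³ = 1.73557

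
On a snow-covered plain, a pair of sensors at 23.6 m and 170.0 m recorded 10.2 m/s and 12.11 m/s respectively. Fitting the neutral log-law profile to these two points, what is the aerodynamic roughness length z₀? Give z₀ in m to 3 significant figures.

z₀ ≈ 0.000621 m

Log law: V(z) ∝ ln(z/z₀). With r = V₁/V₂ = 10.2/12.11 = 0.84228,
r · ln(z₂/z₀) = ln(z₁/z₀) ⇒ ln z₀ = (ln z₁ − r·ln z₂)/(1 − r)
ln z₀ = (3.16125 − 0.84228×5.13580) / 0.15772 = -7.3835
z₀ = exp(-7.3835) = 0.0006214 m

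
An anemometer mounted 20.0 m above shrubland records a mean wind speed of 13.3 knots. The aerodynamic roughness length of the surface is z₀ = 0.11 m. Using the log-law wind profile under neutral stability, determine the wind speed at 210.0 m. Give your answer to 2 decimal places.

Log law: V(z) ∝ ln(z/z₀), so V₂/V₁ = ln(z₂/z₀) / ln(z₁/z₀).
ln(210.0/0.11) = 7.5544, ln(20.0/0.11) = 5.2030
V₂ = 13.3 × 7.5544/5.2030 = 13.3 × 1.4519 = 19.3106 knots

19.31 knots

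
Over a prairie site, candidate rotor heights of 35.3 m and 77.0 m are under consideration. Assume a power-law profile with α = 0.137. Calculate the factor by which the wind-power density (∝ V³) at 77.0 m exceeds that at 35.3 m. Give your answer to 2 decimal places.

Speed ratio: V_B/V_A = (z_B/z_A)^α = (77.0/35.3)^0.137 = (2.1813)^0.137 = 1.11277
Power-density ratio: P_B/P_A = (V_B/V_A)³ = (1.11277)³ = 1.37788

1.38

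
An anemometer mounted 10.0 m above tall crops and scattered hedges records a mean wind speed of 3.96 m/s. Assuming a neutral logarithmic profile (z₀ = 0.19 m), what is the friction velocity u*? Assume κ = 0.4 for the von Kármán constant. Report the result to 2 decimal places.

Log law: V(z) = (u*/κ) · ln(z/z₀) ⇒ u* = κ · V / ln(z/z₀)
u* = 0.4 × 3.96 / ln(10.0/0.19) = 0.4 × 3.96 / 3.9633
   = 1.5840 / 3.9633 = 0.3997 m/s

u* ≈ 0.40 m/s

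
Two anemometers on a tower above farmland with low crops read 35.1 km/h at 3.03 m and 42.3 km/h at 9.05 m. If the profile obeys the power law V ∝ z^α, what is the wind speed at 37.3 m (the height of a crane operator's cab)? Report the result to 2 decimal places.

First find α: α = ln(V₂/V₁)/ln(z₂/z₁) = ln(42.3/35.1)/ln(9.05/3.03) = 0.18659/1.09420 = 0.1705
Extrapolate from 9.05 m to 37.3 m: V₃ = 42.3 × (37.3/9.05)^0.1705 = 42.3 × 1.2732 = 53.8545 km/h

53.85 km/h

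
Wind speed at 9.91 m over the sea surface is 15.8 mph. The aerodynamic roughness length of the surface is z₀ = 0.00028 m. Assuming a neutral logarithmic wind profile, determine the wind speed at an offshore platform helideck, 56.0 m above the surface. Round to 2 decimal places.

18.41 mph

Log law: V(z) ∝ ln(z/z₀), so V₂/V₁ = ln(z₂/z₀) / ln(z₁/z₀).
ln(56.0/0.00028) = 12.2061, ln(9.91/0.00028) = 10.4743
V₂ = 15.8 × 12.2061/10.4743 = 15.8 × 1.1653 = 18.4124 mph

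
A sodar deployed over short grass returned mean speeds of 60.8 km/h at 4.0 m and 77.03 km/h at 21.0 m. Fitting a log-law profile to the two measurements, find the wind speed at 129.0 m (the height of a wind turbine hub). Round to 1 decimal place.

Log law: V ∝ ln(z/z₀). From the pair, with r = V₁/V₂ = 0.78930,
ln z₀ = (ln z₁ − r·ln z₂)/(1 − r) = (1.3863 − 0.78930×3.0445)/0.21070 = -4.8257 → z₀ = 0.008021 m
V₃ = V₁ · ln(z₃/z₀)/ln(z₁/z₀) = 60.8 × 9.6855/6.2120 = 94.7973 km/h

94.8 km/h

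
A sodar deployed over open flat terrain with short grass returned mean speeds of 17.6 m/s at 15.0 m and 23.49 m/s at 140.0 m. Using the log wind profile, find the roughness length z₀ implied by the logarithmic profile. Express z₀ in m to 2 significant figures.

z₀ ≈ 0.019 m

Log law: V(z) ∝ ln(z/z₀). With r = V₁/V₂ = 17.6/23.49 = 0.74926,
r · ln(z₂/z₀) = ln(z₁/z₀) ⇒ ln z₀ = (ln z₁ − r·ln z₂)/(1 − r)
ln z₀ = (2.70805 − 0.74926×4.94164) / 0.25074 = -3.9662
z₀ = exp(-3.9662) = 0.01895 m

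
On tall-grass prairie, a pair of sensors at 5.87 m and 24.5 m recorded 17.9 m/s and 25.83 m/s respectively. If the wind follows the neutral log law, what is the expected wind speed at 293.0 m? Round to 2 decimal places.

39.60 m/s

Log law: V ∝ ln(z/z₀). From the pair, with r = V₁/V₂ = 0.69299,
ln z₀ = (ln z₁ − r·ln z₂)/(1 − r) = (1.7699 − 0.69299×3.1987)/0.30701 = -1.4553 → z₀ = 0.2333 m
V₃ = V₁ · ln(z₃/z₀)/ln(z₁/z₀) = 17.9 × 7.1355/3.2252 = 39.6024 m/s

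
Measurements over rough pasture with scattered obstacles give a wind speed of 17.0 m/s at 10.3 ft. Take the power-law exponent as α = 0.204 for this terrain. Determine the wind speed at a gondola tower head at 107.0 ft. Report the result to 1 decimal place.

27.4 m/s

Power-law profile: V₂ = V₁ · (z₂/z₁)^α
V₂ = 17.0 × (107.0/10.3)^0.204 = 17.0 × (10.3883)^0.204
    = 17.0 × 1.6120 = 27.4047 m/s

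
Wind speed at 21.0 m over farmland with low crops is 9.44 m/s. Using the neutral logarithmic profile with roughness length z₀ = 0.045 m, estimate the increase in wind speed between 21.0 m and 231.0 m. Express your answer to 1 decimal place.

Log law: V₂ = V₁ · ln(z₂/z₀)/ln(z₁/z₀) = 9.44 × 8.5435/6.1456 = 13.1233 m/s
ΔV = 13.1233 − 9.44 = 3.6833 m/s

3.7 m/s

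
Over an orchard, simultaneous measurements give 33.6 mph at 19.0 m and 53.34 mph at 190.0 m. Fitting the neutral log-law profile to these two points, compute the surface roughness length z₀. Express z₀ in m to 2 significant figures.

z₀ ≈ 0.38 m

Log law: V(z) ∝ ln(z/z₀). With r = V₁/V₂ = 33.6/53.34 = 0.62992,
r · ln(z₂/z₀) = ln(z₁/z₀) ⇒ ln z₀ = (ln z₁ − r·ln z₂)/(1 − r)
ln z₀ = (2.94444 − 0.62992×5.24702) / 0.37008 = -0.9749
z₀ = exp(-0.9749) = 0.3772 m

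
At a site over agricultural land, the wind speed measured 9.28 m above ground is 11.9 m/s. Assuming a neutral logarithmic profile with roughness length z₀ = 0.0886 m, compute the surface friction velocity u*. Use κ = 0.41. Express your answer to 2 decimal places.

u* ≈ 1.05 m/s

Log law: V(z) = (u*/κ) · ln(z/z₀) ⇒ u* = κ · V / ln(z/z₀)
u* = 0.41 × 11.9 / ln(9.28/0.0886) = 0.41 × 11.9 / 4.6515
   = 4.8790 / 4.6515 = 1.0489 m/s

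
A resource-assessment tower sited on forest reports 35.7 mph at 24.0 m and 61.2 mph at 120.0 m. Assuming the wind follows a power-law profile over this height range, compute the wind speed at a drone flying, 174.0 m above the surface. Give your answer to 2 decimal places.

69.31 mph

First find α: α = ln(V₂/V₁)/ln(z₂/z₁) = ln(61.2/35.7)/ln(120.0/24.0) = 0.53900/1.60944 = 0.3349
Extrapolate from 120.0 m to 174.0 m: V₃ = 61.2 × (174.0/120.0)^0.3349 = 61.2 × 1.1325 = 69.3096 mph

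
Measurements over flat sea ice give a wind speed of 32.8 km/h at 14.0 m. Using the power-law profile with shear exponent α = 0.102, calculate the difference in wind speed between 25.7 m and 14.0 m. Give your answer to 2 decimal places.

Power law: V₂ = V₁ · (z₂/z₁)^α = 32.8 × (1.8357)^0.102 = 34.8965 km/h
ΔV = 34.8965 − 32.8 = 2.0965 km/h

2.10 km/h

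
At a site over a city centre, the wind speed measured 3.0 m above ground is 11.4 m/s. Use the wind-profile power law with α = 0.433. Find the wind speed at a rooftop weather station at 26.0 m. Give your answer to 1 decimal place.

Power-law profile: V₂ = V₁ · (z₂/z₁)^α
V₂ = 11.4 × (26.0/3.0)^0.433 = 11.4 × (8.6667)^0.433
    = 11.4 × 2.5474 = 29.0399 m/s

29.0 m/s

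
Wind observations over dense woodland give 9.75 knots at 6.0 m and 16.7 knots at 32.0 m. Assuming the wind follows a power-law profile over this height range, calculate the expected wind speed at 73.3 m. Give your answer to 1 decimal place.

First find α: α = ln(V₂/V₁)/ln(z₂/z₁) = ln(16.7/9.75)/ln(32.0/6.0) = 0.53814/1.67398 = 0.3215
Extrapolate from 32.0 m to 73.3 m: V₃ = 16.7 × (73.3/32.0)^0.3215 = 16.7 × 1.3053 = 21.7988 knots

21.8 knots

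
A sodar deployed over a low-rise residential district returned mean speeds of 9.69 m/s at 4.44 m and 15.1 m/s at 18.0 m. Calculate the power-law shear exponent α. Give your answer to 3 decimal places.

α ≈ 0.317

Power law: V₂/V₁ = (z₂/z₁)^α ⇒ α = ln(V₂/V₁) / ln(z₂/z₁)
α = ln(15.1/9.69) / ln(18.0/4.44) = ln(1.5583) / ln(4.0541)
  = 0.44360 / 1.39972 = 0.31692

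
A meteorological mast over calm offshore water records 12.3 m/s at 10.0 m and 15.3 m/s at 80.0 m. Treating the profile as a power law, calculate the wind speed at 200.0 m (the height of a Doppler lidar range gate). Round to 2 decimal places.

First find α: α = ln(V₂/V₁)/ln(z₂/z₁) = ln(15.3/12.3)/ln(80.0/10.0) = 0.21825/2.07944 = 0.1050
Extrapolate from 80.0 m to 200.0 m: V₃ = 15.3 × (200.0/80.0)^0.1050 = 15.3 × 1.1009 = 16.8445 m/s

16.84 m/s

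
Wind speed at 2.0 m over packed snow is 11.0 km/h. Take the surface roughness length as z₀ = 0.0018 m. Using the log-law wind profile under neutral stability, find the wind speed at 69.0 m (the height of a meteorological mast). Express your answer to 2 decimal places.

Log law: V(z) ∝ ln(z/z₀), so V₂/V₁ = ln(z₂/z₀) / ln(z₁/z₀).
ln(69.0/0.0018) = 10.5541, ln(2.0/0.0018) = 7.0131
V₂ = 11.0 × 10.5541/7.0131 = 11.0 × 1.5049 = 16.5540 km/h

16.55 km/h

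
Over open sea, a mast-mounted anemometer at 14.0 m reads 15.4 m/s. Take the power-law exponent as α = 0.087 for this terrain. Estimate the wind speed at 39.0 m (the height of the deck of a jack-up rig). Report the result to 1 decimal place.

16.8 m/s

Power-law profile: V₂ = V₁ · (z₂/z₁)^α
V₂ = 15.4 × (39.0/14.0)^0.087 = 15.4 × (2.7857)^0.087
    = 15.4 × 1.0932 = 16.8357 m/s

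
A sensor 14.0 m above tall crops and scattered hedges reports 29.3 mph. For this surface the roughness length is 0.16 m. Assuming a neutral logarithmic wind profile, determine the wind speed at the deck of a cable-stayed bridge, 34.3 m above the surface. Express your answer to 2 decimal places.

35.17 mph

Log law: V(z) ∝ ln(z/z₀), so V₂/V₁ = ln(z₂/z₀) / ln(z₁/z₀).
ln(34.3/0.16) = 5.3677, ln(14.0/0.16) = 4.4716
V₂ = 29.3 × 5.3677/4.4716 = 29.3 × 1.2004 = 35.1715 mph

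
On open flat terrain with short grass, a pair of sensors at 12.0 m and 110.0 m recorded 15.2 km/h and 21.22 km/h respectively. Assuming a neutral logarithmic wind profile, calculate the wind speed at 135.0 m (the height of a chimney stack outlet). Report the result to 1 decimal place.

21.8 km/h

Log law: V ∝ ln(z/z₀). From the pair, with r = V₁/V₂ = 0.71631,
ln z₀ = (ln z₁ − r·ln z₂)/(1 − r) = (2.4849 − 0.71631×4.7005)/0.28369 = -3.1092 → z₀ = 0.04464 m
V₃ = V₁ · ln(z₃/z₀)/ln(z₁/z₀) = 15.2 × 8.0145/5.5941 = 21.7765 km/h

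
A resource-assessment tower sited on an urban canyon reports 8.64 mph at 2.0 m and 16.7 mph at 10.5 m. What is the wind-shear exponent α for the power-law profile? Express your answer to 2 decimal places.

Power law: V₂/V₁ = (z₂/z₁)^α ⇒ α = ln(V₂/V₁) / ln(z₂/z₁)
α = ln(16.7/8.64) / ln(10.5/2.0) = ln(1.9329) / ln(5.2500)
  = 0.65901 / 1.65823 = 0.39742

α ≈ 0.40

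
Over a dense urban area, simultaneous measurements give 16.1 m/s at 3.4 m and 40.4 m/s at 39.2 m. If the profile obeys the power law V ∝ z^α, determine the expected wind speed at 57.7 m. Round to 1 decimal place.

First find α: α = ln(V₂/V₁)/ln(z₂/z₁) = ln(40.4/16.1)/ln(39.2/3.4) = 0.92001/2.44490 = 0.3763
Extrapolate from 39.2 m to 57.7 m: V₃ = 40.4 × (57.7/39.2)^0.3763 = 40.4 × 1.1566 = 46.7259 m/s

46.7 m/s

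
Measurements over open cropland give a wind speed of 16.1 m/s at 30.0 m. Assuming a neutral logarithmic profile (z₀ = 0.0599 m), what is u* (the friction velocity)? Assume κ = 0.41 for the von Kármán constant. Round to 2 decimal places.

u* ≈ 1.06 m/s

Log law: V(z) = (u*/κ) · ln(z/z₀) ⇒ u* = κ · V / ln(z/z₀)
u* = 0.41 × 16.1 / ln(30.0/0.0599) = 0.41 × 16.1 / 6.2163
   = 6.6010 / 6.2163 = 1.0619 m/s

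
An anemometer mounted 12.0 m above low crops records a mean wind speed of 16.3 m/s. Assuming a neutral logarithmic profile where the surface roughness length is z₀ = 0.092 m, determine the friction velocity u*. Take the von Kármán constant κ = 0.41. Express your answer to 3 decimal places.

Log law: V(z) = (u*/κ) · ln(z/z₀) ⇒ u* = κ · V / ln(z/z₀)
u* = 0.41 × 16.3 / ln(12.0/0.092) = 0.41 × 16.3 / 4.8709
   = 6.6830 / 4.8709 = 1.3720 m/s

u* ≈ 1.372 m/s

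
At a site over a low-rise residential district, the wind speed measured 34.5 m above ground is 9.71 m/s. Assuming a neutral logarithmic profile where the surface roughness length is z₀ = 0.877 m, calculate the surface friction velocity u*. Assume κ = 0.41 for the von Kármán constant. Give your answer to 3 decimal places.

u* ≈ 1.084 m/s

Log law: V(z) = (u*/κ) · ln(z/z₀) ⇒ u* = κ · V / ln(z/z₀)
u* = 0.41 × 9.71 / ln(34.5/0.877) = 0.41 × 9.71 / 3.6722
   = 3.9811 / 3.6722 = 1.0841 m/s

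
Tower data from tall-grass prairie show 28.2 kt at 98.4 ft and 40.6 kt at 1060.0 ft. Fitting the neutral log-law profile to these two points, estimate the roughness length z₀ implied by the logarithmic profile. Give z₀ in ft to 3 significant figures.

z₀ ≈ 0.442 ft

Log law: V(z) ∝ ln(z/z₀). With r = V₁/V₂ = 28.2/40.6 = 0.69458,
r · ln(z₂/z₀) = ln(z₁/z₀) ⇒ ln z₀ = (ln z₁ − r·ln z₂)/(1 − r)
ln z₀ = (4.58904 − 0.69458×6.96602) / 0.30542 = -0.8167
z₀ = exp(-0.8167) = 0.4419 ft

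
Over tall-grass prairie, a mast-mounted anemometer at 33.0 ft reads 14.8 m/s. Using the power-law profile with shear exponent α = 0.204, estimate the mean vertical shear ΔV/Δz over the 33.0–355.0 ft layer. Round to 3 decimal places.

Power law: V₂ = V₁ · (z₂/z₁)^α = 14.8 × (10.7576)^0.204 = 24.0288 m/s
ΔV/Δz = (24.0288 − 14.8)/(355.0 − 33.0) = 9.2288/322.0000 = 0.02866 m/s/ft

0.029 m/s/ft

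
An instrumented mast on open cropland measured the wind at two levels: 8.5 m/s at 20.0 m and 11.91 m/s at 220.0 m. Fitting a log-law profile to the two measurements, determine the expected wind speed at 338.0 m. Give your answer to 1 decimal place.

12.5 m/s

Log law: V ∝ ln(z/z₀). From the pair, with r = V₁/V₂ = 0.71369,
ln z₀ = (ln z₁ − r·ln z₂)/(1 − r) = (2.9957 − 0.71369×5.3936)/0.28631 = -2.9814 → z₀ = 0.05072 m
V₃ = V₁ · ln(z₃/z₀)/ln(z₁/z₀) = 8.5 × 8.8045/5.9772 = 12.5207 m/s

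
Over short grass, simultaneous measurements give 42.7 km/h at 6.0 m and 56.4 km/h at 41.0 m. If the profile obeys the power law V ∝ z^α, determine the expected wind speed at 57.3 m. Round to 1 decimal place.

59.2 km/h

First find α: α = ln(V₂/V₁)/ln(z₂/z₁) = ln(56.4/42.7)/ln(41.0/6.0) = 0.27827/1.92181 = 0.1448
Extrapolate from 41.0 m to 57.3 m: V₃ = 56.4 × (57.3/41.0)^0.1448 = 56.4 × 1.0497 = 59.2009 km/h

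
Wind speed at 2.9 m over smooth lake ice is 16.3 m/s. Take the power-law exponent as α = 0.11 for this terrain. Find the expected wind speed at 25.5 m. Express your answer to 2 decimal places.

Power-law profile: V₂ = V₁ · (z₂/z₁)^α
V₂ = 16.3 × (25.5/2.9)^0.11 = 16.3 × (8.7931)^0.11
    = 16.3 × 1.2702 = 20.7035 m/s

20.70 m/s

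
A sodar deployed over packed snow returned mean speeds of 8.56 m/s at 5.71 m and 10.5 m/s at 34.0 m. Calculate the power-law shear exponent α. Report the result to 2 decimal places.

Power law: V₂/V₁ = (z₂/z₁)^α ⇒ α = ln(V₂/V₁) / ln(z₂/z₁)
α = ln(10.5/8.56) / ln(34.0/5.71) = ln(1.2266) / ln(5.9545)
  = 0.20428 / 1.78414 = 0.11449

α ≈ 0.11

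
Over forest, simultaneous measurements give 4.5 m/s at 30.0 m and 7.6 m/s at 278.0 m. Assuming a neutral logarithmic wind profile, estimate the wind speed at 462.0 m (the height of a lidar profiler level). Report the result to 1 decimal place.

8.3 m/s

Log law: V ∝ ln(z/z₀). From the pair, with r = V₁/V₂ = 0.59211,
ln z₀ = (ln z₁ − r·ln z₂)/(1 − r) = (3.4012 − 0.59211×5.6276)/0.40789 = 0.1693 → z₀ = 1.184 m
V₃ = V₁ · ln(z₃/z₀)/ln(z₁/z₀) = 4.5 × 5.9663/3.2319 = 8.3072 m/s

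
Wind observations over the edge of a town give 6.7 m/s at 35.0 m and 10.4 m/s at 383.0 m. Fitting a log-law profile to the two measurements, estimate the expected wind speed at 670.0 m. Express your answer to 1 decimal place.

Log law: V ∝ ln(z/z₀). From the pair, with r = V₁/V₂ = 0.64423,
ln z₀ = (ln z₁ − r·ln z₂)/(1 − r) = (3.5553 − 0.64423×5.9480)/0.35577 = -0.7774 → z₀ = 0.4596 m
V₃ = V₁ · ln(z₃/z₀)/ln(z₁/z₀) = 6.7 × 7.2846/4.3327 = 11.2648 m/s

11.3 m/s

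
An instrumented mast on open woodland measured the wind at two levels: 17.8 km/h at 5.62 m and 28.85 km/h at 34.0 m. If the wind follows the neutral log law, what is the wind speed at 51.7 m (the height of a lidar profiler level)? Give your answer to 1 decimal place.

31.4 km/h

Log law: V ∝ ln(z/z₀). From the pair, with r = V₁/V₂ = 0.61698,
ln z₀ = (ln z₁ − r·ln z₂)/(1 − r) = (1.7263 − 0.61698×3.5264)/0.38302 = -1.1733 → z₀ = 0.3094 m
V₃ = V₁ · ln(z₃/z₀)/ln(z₁/z₀) = 17.8 × 5.1187/2.8996 = 31.4228 km/h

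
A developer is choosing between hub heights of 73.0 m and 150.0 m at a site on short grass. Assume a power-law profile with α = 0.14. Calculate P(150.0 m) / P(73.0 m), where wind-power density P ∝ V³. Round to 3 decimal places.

Speed ratio: V_B/V_A = (z_B/z_A)^α = (150.0/73.0)^0.14 = (2.0548)^0.14 = 1.10608
Power-density ratio: P_B/P_A = (V_B/V_A)³ = (1.10608)³ = 1.35320

1.353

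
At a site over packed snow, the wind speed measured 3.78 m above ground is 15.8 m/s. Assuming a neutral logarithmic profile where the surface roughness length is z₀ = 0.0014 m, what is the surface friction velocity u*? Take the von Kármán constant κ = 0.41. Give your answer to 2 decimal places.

Log law: V(z) = (u*/κ) · ln(z/z₀) ⇒ u* = κ · V / ln(z/z₀)
u* = 0.41 × 15.8 / ln(3.78/0.0014) = 0.41 × 15.8 / 7.9010
   = 6.4780 / 7.9010 = 0.8199 m/s

u* ≈ 0.82 m/s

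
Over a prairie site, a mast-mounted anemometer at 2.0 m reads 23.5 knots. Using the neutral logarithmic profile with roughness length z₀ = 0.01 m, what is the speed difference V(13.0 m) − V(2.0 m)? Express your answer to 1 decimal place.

8.3 knots

Log law: V₂ = V₁ · ln(z₂/z₀)/ln(z₁/z₀) = 23.5 × 7.1701/5.2983 = 31.8021 knots
ΔV = 31.8021 − 23.5 = 8.3021 knots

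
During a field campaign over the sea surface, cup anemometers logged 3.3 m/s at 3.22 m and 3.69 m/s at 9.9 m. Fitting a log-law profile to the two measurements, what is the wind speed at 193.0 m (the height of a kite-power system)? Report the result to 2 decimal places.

4.72 m/s

Log law: V ∝ ln(z/z₀). From the pair, with r = V₁/V₂ = 0.89431,
ln z₀ = (ln z₁ − r·ln z₂)/(1 − r) = (1.1694 − 0.89431×2.2925)/0.10569 = -8.3342 → z₀ = 0.0002402 m
V₃ = V₁ · ln(z₃/z₀)/ln(z₁/z₀) = 3.3 × 13.5969/9.5036 = 4.7213 m/s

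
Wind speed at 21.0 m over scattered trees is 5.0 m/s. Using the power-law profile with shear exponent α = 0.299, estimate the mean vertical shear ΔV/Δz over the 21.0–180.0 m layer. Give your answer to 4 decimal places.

0.0283 m/s/m

Power law: V₂ = V₁ · (z₂/z₁)^α = 5.0 × (8.5714)^0.299 = 9.5050 m/s
ΔV/Δz = (9.5050 − 5.0)/(180.0 − 21.0) = 4.5050/159.0000 = 0.02833 m/s/m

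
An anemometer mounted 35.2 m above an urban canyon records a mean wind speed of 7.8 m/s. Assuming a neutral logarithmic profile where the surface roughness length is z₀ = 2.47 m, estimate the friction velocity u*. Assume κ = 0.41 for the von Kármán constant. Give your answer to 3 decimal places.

u* ≈ 1.204 m/s

Log law: V(z) = (u*/κ) · ln(z/z₀) ⇒ u* = κ · V / ln(z/z₀)
u* = 0.41 × 7.8 / ln(35.2/2.47) = 0.41 × 7.8 / 2.6568
   = 3.1980 / 2.6568 = 1.2037 m/s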